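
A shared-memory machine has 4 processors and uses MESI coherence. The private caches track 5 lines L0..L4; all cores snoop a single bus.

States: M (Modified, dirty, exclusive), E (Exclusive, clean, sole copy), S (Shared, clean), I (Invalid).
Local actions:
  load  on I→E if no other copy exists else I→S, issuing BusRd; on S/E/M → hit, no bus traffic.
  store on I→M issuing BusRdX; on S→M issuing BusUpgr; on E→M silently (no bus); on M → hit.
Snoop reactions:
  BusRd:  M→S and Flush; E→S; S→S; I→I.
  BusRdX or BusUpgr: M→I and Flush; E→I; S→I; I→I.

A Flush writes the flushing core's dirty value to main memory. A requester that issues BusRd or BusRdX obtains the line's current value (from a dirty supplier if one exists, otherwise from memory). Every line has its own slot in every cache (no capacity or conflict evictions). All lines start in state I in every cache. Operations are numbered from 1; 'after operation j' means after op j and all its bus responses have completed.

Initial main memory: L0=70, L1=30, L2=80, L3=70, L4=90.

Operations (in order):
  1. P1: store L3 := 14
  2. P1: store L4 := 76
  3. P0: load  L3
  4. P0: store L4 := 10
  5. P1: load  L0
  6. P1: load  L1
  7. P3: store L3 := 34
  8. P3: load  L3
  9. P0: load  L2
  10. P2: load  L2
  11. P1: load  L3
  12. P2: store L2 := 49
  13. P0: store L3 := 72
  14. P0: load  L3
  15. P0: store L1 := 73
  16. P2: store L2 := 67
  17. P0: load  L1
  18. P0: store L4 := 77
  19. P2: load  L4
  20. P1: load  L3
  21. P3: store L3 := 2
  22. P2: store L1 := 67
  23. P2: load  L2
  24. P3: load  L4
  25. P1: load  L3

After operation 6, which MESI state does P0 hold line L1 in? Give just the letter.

state = I

  op1 P1: store L3 := 14 → I/M/I/I on L3; bus BusRdX; mem=70
  op2 P1: store L4 := 76 → I/M/I/I on L4; bus BusRdX; mem=90
  op3 P0: load  L3 → S/S/I/I on L3; bus BusRd Flush; mem=14
  op4 P0: store L4 := 10 → M/I/I/I on L4; bus BusRdX Flush; mem=76
  op5 P1: load  L0 → I/E/I/I on L0; bus BusRd; mem=70
  op6 P1: load  L1 → I/E/I/I on L1; bus BusRd; mem=30
  op7 P3: store L3 := 34 → I/I/I/M on L3; bus BusRdX; mem=14
  op8 P3: load  L3 → I/I/I/M on L3; bus (none); mem=14
  op9 P0: load  L2 → E/I/I/I on L2; bus BusRd; mem=80
  op10 P2: load  L2 → S/I/S/I on L2; bus BusRd; mem=80
  op11 P1: load  L3 → I/S/I/S on L3; bus BusRd Flush; mem=34
  op12 P2: store L2 := 49 → I/I/M/I on L2; bus BusUpgr; mem=80
  op13 P0: store L3 := 72 → M/I/I/I on L3; bus BusRdX; mem=34
  op14 P0: load  L3 → M/I/I/I on L3; bus (none); mem=34
  op15 P0: store L1 := 73 → M/I/I/I on L1; bus BusRdX; mem=30
  op16 P2: store L2 := 67 → I/I/M/I on L2; bus (none); mem=80
  op17 P0: load  L1 → M/I/I/I on L1; bus (none); mem=30
  op18 P0: store L4 := 77 → M/I/I/I on L4; bus (none); mem=76
  op19 P2: load  L4 → S/I/S/I on L4; bus BusRd Flush; mem=77
  op20 P1: load  L3 → S/S/I/I on L3; bus BusRd Flush; mem=72
  op21 P3: store L3 := 2 → I/I/I/M on L3; bus BusRdX; mem=72
  op22 P2: store L1 := 67 → I/I/M/I on L1; bus BusRdX Flush; mem=73
  op23 P2: load  L2 → I/I/M/I on L2; bus (none); mem=80
  op24 P3: load  L4 → S/I/S/S on L4; bus BusRd; mem=77
  op25 P1: load  L3 → I/S/I/S on L3; bus BusRd Flush; mem=2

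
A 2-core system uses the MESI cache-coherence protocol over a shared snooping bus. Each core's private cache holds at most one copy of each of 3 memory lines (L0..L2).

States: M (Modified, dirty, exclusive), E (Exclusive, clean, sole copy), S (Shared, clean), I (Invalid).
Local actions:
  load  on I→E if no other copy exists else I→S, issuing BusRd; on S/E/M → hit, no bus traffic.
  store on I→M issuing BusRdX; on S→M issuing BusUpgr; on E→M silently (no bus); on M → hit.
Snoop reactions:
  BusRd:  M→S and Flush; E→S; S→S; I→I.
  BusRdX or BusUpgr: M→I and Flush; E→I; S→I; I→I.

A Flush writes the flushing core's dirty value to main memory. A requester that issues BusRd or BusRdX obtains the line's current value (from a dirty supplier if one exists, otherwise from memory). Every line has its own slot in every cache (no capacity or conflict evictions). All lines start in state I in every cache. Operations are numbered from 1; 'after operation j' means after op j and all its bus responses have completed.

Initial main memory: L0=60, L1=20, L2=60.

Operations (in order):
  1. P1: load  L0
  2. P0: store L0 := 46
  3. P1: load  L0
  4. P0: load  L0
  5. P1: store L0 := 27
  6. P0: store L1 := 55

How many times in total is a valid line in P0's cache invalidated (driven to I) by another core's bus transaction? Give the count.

  op1 P1: load  L0 → I/E on L0; bus BusRd; mem=60
  op2 P0: store L0 := 46 → M/I on L0; bus BusRdX; mem=60
  op3 P1: load  L0 → S/S on L0; bus BusRd Flush; mem=46
  op4 P0: load  L0 → S/S on L0; bus (none); mem=46
  op5 P1: store L0 := 27 → I/M on L0; bus BusUpgr; mem=46
  op6 P0: store L1 := 55 → M/I on L1; bus BusRdX; mem=20

invalidations = 1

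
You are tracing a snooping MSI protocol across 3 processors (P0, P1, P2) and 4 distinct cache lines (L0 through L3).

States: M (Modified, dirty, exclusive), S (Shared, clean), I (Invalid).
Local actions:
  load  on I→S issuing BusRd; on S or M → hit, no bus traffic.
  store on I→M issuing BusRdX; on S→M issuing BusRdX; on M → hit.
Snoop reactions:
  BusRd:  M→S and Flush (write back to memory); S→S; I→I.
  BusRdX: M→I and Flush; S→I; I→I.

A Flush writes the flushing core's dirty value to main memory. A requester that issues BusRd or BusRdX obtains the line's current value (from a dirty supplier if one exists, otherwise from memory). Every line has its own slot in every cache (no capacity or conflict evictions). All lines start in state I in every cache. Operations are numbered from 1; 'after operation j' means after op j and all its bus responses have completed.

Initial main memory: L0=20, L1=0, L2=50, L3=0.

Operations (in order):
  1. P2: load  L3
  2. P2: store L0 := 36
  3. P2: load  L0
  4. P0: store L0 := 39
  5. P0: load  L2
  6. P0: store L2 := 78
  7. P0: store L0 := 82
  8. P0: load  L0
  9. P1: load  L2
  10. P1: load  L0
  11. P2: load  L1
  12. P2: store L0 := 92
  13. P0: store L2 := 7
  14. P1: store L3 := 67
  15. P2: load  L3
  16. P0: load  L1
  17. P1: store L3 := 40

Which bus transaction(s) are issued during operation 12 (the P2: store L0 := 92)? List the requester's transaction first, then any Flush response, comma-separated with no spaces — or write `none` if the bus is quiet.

  op1 P2: load  L3 → I/I/S on L3; bus BusRd; mem=0
  op2 P2: store L0 := 36 → I/I/M on L0; bus BusRdX; mem=20
  op3 P2: load  L0 → I/I/M on L0; bus (none); mem=20
  op4 P0: store L0 := 39 → M/I/I on L0; bus BusRdX Flush; mem=36
  op5 P0: load  L2 → S/I/I on L2; bus BusRd; mem=50
  op6 P0: store L2 := 78 → M/I/I on L2; bus BusRdX; mem=50
  op7 P0: store L0 := 82 → M/I/I on L0; bus (none); mem=36
  op8 P0: load  L0 → M/I/I on L0; bus (none); mem=36
  op9 P1: load  L2 → S/S/I on L2; bus BusRd Flush; mem=78
  op10 P1: load  L0 → S/S/I on L0; bus BusRd Flush; mem=82
  op11 P2: load  L1 → I/I/S on L1; bus BusRd; mem=0
  op12 P2: store L0 := 92 → I/I/M on L0; bus BusRdX; mem=82
  op13 P0: store L2 := 7 → M/I/I on L2; bus BusRdX; mem=78
  op14 P1: store L3 := 67 → I/M/I on L3; bus BusRdX; mem=0
  op15 P2: load  L3 → I/S/S on L3; bus BusRd Flush; mem=67
  op16 P0: load  L1 → S/I/S on L1; bus BusRd; mem=0
  op17 P1: store L3 := 40 → I/M/I on L3; bus BusRdX; mem=67

bus = BusRdX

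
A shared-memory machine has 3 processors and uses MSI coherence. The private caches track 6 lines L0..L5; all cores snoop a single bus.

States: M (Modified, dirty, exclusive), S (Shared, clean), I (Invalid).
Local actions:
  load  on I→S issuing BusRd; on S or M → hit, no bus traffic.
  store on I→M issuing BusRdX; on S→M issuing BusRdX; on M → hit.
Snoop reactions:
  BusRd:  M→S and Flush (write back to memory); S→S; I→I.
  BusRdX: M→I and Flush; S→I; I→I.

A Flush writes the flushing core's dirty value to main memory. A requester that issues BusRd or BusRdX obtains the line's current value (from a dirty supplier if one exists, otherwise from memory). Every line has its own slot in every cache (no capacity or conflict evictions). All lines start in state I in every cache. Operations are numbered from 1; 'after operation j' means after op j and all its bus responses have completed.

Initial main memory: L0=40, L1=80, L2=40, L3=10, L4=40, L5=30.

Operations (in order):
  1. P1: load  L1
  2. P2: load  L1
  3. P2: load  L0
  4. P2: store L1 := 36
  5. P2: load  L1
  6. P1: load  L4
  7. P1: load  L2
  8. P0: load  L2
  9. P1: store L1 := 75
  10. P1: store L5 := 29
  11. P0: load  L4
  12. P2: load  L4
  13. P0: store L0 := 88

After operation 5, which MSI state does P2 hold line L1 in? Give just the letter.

  op1 P1: load  L1 → I/S/I on L1; bus BusRd; mem=80
  op2 P2: load  L1 → I/S/S on L1; bus BusRd; mem=80
  op3 P2: load  L0 → I/I/S on L0; bus BusRd; mem=40
  op4 P2: store L1 := 36 → I/I/M on L1; bus BusRdX; mem=80
  op5 P2: load  L1 → I/I/M on L1; bus (none); mem=80
  op6 P1: load  L4 → I/S/I on L4; bus BusRd; mem=40
  op7 P1: load  L2 → I/S/I on L2; bus BusRd; mem=40
  op8 P0: load  L2 → S/S/I on L2; bus BusRd; mem=40
  op9 P1: store L1 := 75 → I/M/I on L1; bus BusRdX Flush; mem=36
  op10 P1: store L5 := 29 → I/M/I on L5; bus BusRdX; mem=30
  op11 P0: load  L4 → S/S/I on L4; bus BusRd; mem=40
  op12 P2: load  L4 → S/S/S on L4; bus BusRd; mem=40
  op13 P0: store L0 := 88 → M/I/I on L0; bus BusRdX; mem=40

state = M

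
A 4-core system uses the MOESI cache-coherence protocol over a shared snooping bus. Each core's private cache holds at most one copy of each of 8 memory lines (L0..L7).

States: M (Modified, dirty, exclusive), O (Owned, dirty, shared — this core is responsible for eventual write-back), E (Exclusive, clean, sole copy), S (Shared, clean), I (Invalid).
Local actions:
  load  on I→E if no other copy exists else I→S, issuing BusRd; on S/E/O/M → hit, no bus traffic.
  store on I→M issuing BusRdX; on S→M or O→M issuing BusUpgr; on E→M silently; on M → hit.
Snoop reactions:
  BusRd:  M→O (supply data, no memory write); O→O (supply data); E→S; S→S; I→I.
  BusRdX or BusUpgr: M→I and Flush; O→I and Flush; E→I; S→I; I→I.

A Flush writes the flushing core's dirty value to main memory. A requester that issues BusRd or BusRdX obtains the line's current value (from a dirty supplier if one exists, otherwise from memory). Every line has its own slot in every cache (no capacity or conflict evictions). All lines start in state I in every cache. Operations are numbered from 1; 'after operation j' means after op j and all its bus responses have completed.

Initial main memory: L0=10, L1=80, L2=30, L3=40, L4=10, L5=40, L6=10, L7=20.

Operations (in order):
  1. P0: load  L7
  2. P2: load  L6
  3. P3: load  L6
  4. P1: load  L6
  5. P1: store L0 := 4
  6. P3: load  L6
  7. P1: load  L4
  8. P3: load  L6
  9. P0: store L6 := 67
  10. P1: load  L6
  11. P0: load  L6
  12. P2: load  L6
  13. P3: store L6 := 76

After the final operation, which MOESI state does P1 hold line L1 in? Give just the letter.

state = I

[1] P0: load  L7 | P0:E(20), P1:I, P2:I, P3:I | bus: BusRd
[2] P2: load  L6 | P0:I, P1:I, P2:E(10), P3:I | bus: BusRd
[3] P3: load  L6 | P0:I, P1:I, P2:S(10), P3:S(10) | bus: BusRd
[4] P1: load  L6 | P0:I, P1:S(10), P2:S(10), P3:S(10) | bus: BusRd
[5] P1: store L0 := 4 | P0:I, P1:M(4), P2:I, P3:I | bus: BusRdX
[6] P3: load  L6 | P0:I, P1:S(10), P2:S(10), P3:S(10) | bus: none
[7] P1: load  L4 | P0:I, P1:E(10), P2:I, P3:I | bus: BusRd
[8] P3: load  L6 | P0:I, P1:S(10), P2:S(10), P3:S(10) | bus: none
[9] P0: store L6 := 67 | P0:M(67), P1:I, P2:I, P3:I | bus: BusRdX
[10] P1: load  L6 | P0:O(67), P1:S(67), P2:I, P3:I | bus: BusRd
[11] P0: load  L6 | P0:O(67), P1:S(67), P2:I, P3:I | bus: none
[12] P2: load  L6 | P0:O(67), P1:S(67), P2:S(67), P3:I | bus: BusRd
[13] P3: store L6 := 76 | P0:I, P1:I, P2:I, P3:M(76) | bus: BusRdX,Flush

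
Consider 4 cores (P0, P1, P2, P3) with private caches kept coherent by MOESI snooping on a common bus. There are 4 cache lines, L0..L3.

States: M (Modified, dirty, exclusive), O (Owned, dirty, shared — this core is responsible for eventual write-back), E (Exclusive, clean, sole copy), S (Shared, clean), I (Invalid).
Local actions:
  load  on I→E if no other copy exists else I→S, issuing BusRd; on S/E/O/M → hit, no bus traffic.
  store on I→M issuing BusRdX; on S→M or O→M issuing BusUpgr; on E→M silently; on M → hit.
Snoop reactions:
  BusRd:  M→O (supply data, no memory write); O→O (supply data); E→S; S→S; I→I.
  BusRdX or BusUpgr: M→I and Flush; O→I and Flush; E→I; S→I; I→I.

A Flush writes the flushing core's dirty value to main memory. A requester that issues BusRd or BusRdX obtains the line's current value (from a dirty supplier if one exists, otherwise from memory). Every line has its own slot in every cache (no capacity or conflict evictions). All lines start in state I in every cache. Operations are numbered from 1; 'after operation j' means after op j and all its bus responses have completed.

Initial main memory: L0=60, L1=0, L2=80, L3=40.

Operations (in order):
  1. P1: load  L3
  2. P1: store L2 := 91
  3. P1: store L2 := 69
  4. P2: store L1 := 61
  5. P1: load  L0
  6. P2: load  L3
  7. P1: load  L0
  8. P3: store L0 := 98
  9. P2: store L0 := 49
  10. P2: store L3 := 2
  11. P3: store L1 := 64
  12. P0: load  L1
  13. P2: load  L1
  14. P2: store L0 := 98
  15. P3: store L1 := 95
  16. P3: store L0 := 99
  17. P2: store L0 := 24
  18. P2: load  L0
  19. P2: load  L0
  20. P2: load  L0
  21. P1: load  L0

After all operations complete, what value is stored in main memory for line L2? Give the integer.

memory[L2] = 80

[1] P1: load  L3 | P0:I, P1:E(40), P2:I, P3:I | bus: BusRd
[2] P1: store L2 := 91 | P0:I, P1:M(91), P2:I, P3:I | bus: BusRdX
[3] P1: store L2 := 69 | P0:I, P1:M(69), P2:I, P3:I | bus: none
[4] P2: store L1 := 61 | P0:I, P1:I, P2:M(61), P3:I | bus: BusRdX
[5] P1: load  L0 | P0:I, P1:E(60), P2:I, P3:I | bus: BusRd
[6] P2: load  L3 | P0:I, P1:S(40), P2:S(40), P3:I | bus: BusRd
[7] P1: load  L0 | P0:I, P1:E(60), P2:I, P3:I | bus: none
[8] P3: store L0 := 98 | P0:I, P1:I, P2:I, P3:M(98) | bus: BusRdX
[9] P2: store L0 := 49 | P0:I, P1:I, P2:M(49), P3:I | bus: BusRdX,Flush
[10] P2: store L3 := 2 | P0:I, P1:I, P2:M(2), P3:I | bus: BusUpgr
[11] P3: store L1 := 64 | P0:I, P1:I, P2:I, P3:M(64) | bus: BusRdX,Flush
[12] P0: load  L1 | P0:S(64), P1:I, P2:I, P3:O(64) | bus: BusRd
[13] P2: load  L1 | P0:S(64), P1:I, P2:S(64), P3:O(64) | bus: BusRd
[14] P2: store L0 := 98 | P0:I, P1:I, P2:M(98), P3:I | bus: none
[15] P3: store L1 := 95 | P0:I, P1:I, P2:I, P3:M(95) | bus: BusUpgr
[16] P3: store L0 := 99 | P0:I, P1:I, P2:I, P3:M(99) | bus: BusRdX,Flush
[17] P2: store L0 := 24 | P0:I, P1:I, P2:M(24), P3:I | bus: BusRdX,Flush
[18] P2: load  L0 | P0:I, P1:I, P2:M(24), P3:I | bus: none
[19] P2: load  L0 | P0:I, P1:I, P2:M(24), P3:I | bus: none
[20] P2: load  L0 | P0:I, P1:I, P2:M(24), P3:I | bus: none
[21] P1: load  L0 | P0:I, P1:S(24), P2:O(24), P3:I | bus: BusRd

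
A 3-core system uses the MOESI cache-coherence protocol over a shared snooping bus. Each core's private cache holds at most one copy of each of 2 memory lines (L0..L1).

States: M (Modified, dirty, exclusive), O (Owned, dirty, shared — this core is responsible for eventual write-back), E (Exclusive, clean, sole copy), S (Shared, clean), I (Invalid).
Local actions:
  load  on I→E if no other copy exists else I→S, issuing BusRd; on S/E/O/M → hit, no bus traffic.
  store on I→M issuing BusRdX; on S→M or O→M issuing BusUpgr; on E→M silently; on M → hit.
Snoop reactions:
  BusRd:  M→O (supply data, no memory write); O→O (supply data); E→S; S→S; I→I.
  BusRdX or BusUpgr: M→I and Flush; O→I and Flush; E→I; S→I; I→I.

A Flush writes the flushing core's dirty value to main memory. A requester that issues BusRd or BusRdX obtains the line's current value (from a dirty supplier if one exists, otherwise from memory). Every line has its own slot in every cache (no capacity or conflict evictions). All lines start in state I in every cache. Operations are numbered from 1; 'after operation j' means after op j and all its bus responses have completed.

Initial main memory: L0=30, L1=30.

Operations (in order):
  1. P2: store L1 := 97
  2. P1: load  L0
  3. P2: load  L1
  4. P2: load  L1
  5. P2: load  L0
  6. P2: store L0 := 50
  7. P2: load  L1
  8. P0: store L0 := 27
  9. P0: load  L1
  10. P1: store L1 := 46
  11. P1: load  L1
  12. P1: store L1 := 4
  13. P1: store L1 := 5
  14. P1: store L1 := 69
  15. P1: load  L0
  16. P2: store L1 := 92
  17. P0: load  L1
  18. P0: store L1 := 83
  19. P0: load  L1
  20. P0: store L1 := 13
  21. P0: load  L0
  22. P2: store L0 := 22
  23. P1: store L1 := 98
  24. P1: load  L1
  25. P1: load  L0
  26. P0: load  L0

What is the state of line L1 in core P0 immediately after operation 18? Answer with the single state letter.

step 1: P2: store L1 := 97  ⟶  IIM  (L1)  txn=BusRdX  M[L1]=30
step 2: P1: load  L0  ⟶  IEI  (L0)  txn=BusRd  M[L0]=30
step 3: P2: load  L1  ⟶  IIM  (L1)  txn=∅  M[L1]=30
step 4: P2: load  L1  ⟶  IIM  (L1)  txn=∅  M[L1]=30
step 5: P2: load  L0  ⟶  ISS  (L0)  txn=BusRd  M[L0]=30
step 6: P2: store L0 := 50  ⟶  IIM  (L0)  txn=BusUpgr  M[L0]=30
step 7: P2: load  L1  ⟶  IIM  (L1)  txn=∅  M[L1]=30
step 8: P0: store L0 := 27  ⟶  MII  (L0)  txn=BusRdX+Flush  M[L0]=50
step 9: P0: load  L1  ⟶  SIO  (L1)  txn=BusRd  M[L1]=30
step 10: P1: store L1 := 46  ⟶  IMI  (L1)  txn=BusRdX+Flush  M[L1]=97
step 11: P1: load  L1  ⟶  IMI  (L1)  txn=∅  M[L1]=97
step 12: P1: store L1 := 4  ⟶  IMI  (L1)  txn=∅  M[L1]=97
step 13: P1: store L1 := 5  ⟶  IMI  (L1)  txn=∅  M[L1]=97
step 14: P1: store L1 := 69  ⟶  IMI  (L1)  txn=∅  M[L1]=97
step 15: P1: load  L0  ⟶  OSI  (L0)  txn=BusRd  M[L0]=50
step 16: P2: store L1 := 92  ⟶  IIM  (L1)  txn=BusRdX+Flush  M[L1]=69
step 17: P0: load  L1  ⟶  SIO  (L1)  txn=BusRd  M[L1]=69
step 18: P0: store L1 := 83  ⟶  MII  (L1)  txn=BusUpgr+Flush  M[L1]=92
step 19: P0: load  L1  ⟶  MII  (L1)  txn=∅  M[L1]=92
step 20: P0: store L1 := 13  ⟶  MII  (L1)  txn=∅  M[L1]=92
step 21: P0: load  L0  ⟶  OSI  (L0)  txn=∅  M[L0]=50
step 22: P2: store L0 := 22  ⟶  IIM  (L0)  txn=BusRdX+Flush  M[L0]=27
step 23: P1: store L1 := 98  ⟶  IMI  (L1)  txn=BusRdX+Flush  M[L1]=13
step 24: P1: load  L1  ⟶  IMI  (L1)  txn=∅  M[L1]=13
step 25: P1: load  L0  ⟶  ISO  (L0)  txn=BusRd  M[L0]=27
step 26: P0: load  L0  ⟶  SSO  (L0)  txn=BusRd  M[L0]=27

state = M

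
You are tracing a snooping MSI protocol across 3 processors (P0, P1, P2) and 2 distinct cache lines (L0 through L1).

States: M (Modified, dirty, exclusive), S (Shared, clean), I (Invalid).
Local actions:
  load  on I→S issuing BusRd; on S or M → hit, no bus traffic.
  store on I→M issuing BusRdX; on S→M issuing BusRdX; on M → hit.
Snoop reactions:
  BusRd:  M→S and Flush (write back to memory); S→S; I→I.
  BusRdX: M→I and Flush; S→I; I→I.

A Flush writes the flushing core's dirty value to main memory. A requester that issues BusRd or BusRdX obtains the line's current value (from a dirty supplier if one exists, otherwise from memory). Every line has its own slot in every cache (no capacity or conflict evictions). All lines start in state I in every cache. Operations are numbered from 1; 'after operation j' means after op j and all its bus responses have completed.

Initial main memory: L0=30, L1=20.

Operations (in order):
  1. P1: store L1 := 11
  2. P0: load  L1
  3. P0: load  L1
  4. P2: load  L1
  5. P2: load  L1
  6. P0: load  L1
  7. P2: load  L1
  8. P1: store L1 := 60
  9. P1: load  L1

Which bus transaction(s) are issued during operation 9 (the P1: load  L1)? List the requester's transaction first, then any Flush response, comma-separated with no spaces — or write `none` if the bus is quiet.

bus = none

step 1: P1: store L1 := 11  ⟶  IMI  (L1)  txn=BusRdX  M[L1]=20
step 2: P0: load  L1  ⟶  SSI  (L1)  txn=BusRd+Flush  M[L1]=11
step 3: P0: load  L1  ⟶  SSI  (L1)  txn=∅  M[L1]=11
step 4: P2: load  L1  ⟶  SSS  (L1)  txn=BusRd  M[L1]=11
step 5: P2: load  L1  ⟶  SSS  (L1)  txn=∅  M[L1]=11
step 6: P0: load  L1  ⟶  SSS  (L1)  txn=∅  M[L1]=11
step 7: P2: load  L1  ⟶  SSS  (L1)  txn=∅  M[L1]=11
step 8: P1: store L1 := 60  ⟶  IMI  (L1)  txn=BusRdX  M[L1]=11
step 9: P1: load  L1  ⟶  IMI  (L1)  txn=∅  M[L1]=11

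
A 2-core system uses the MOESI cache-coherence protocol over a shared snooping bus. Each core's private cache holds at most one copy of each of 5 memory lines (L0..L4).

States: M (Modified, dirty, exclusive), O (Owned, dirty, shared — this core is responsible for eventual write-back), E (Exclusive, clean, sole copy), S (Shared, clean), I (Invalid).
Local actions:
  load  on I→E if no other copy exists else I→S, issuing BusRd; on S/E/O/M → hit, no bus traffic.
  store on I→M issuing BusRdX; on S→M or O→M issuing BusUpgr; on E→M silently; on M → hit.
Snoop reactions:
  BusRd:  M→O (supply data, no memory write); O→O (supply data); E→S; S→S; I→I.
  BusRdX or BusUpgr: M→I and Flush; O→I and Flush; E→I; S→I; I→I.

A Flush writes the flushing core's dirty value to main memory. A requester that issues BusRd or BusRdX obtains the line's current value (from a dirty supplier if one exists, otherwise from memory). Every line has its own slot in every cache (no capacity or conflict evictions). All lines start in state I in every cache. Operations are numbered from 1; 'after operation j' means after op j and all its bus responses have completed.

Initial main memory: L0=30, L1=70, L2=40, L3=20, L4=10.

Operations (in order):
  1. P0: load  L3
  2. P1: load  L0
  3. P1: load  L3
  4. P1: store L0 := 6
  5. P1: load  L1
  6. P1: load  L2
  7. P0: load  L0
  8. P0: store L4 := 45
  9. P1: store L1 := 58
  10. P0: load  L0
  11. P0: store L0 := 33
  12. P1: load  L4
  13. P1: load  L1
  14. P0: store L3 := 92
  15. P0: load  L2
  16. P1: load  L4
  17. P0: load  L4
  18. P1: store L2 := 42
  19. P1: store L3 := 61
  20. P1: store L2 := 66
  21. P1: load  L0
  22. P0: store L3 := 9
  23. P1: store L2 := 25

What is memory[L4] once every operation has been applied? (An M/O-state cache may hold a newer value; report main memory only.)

memory[L4] = 10

1. P0: load  L3  bus=[BusRd]  L3: P0=E P1=I  mem[L3]=20
2. P1: load  L0  bus=[BusRd]  L0: P0=I P1=E  mem[L0]=30
3. P1: load  L3  bus=[BusRd]  L3: P0=S P1=S  mem[L3]=20
4. P1: store L0 := 6  bus=[-]  L0: P0=I P1=M  mem[L0]=30
5. P1: load  L1  bus=[BusRd]  L1: P0=I P1=E  mem[L1]=70
6. P1: load  L2  bus=[BusRd]  L2: P0=I P1=E  mem[L2]=40
7. P0: load  L0  bus=[BusRd]  L0: P0=S P1=O  mem[L0]=30
8. P0: store L4 := 45  bus=[BusRdX]  L4: P0=M P1=I  mem[L4]=10
9. P1: store L1 := 58  bus=[-]  L1: P0=I P1=M  mem[L1]=70
10. P0: load  L0  bus=[-]  L0: P0=S P1=O  mem[L0]=30
11. P0: store L0 := 33  bus=[BusUpgr,Flush]  L0: P0=M P1=I  mem[L0]=6
12. P1: load  L4  bus=[BusRd]  L4: P0=O P1=S  mem[L4]=10
13. P1: load  L1  bus=[-]  L1: P0=I P1=M  mem[L1]=70
14. P0: store L3 := 92  bus=[BusUpgr]  L3: P0=M P1=I  mem[L3]=20
15. P0: load  L2  bus=[BusRd]  L2: P0=S P1=S  mem[L2]=40
16. P1: load  L4  bus=[-]  L4: P0=O P1=S  mem[L4]=10
17. P0: load  L4  bus=[-]  L4: P0=O P1=S  mem[L4]=10
18. P1: store L2 := 42  bus=[BusUpgr]  L2: P0=I P1=M  mem[L2]=40
19. P1: store L3 := 61  bus=[BusRdX,Flush]  L3: P0=I P1=M  mem[L3]=92
20. P1: store L2 := 66  bus=[-]  L2: P0=I P1=M  mem[L2]=40
21. P1: load  L0  bus=[BusRd]  L0: P0=O P1=S  mem[L0]=6
22. P0: store L3 := 9  bus=[BusRdX,Flush]  L3: P0=M P1=I  mem[L3]=61
23. P1: store L2 := 25  bus=[-]  L2: P0=I P1=M  mem[L2]=40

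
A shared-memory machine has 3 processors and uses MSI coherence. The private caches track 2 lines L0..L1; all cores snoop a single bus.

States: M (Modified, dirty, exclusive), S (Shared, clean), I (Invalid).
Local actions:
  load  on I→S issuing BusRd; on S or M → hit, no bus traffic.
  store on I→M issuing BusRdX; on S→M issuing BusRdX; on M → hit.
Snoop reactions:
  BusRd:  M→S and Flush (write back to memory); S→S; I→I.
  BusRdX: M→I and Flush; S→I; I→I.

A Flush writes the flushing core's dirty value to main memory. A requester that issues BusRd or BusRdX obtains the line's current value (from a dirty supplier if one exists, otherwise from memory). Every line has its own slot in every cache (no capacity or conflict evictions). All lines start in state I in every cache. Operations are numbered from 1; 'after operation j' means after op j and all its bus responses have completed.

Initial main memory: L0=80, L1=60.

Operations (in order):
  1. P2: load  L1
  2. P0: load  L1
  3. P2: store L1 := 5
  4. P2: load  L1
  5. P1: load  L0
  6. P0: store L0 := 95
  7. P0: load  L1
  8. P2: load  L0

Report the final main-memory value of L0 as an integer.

memory[L0] = 95

[1] P2: load  L1 | P0:I, P1:I, P2:S(60) | bus: BusRd
[2] P0: load  L1 | P0:S(60), P1:I, P2:S(60) | bus: BusRd
[3] P2: store L1 := 5 | P0:I, P1:I, P2:M(5) | bus: BusRdX
[4] P2: load  L1 | P0:I, P1:I, P2:M(5) | bus: none
[5] P1: load  L0 | P0:I, P1:S(80), P2:I | bus: BusRd
[6] P0: store L0 := 95 | P0:M(95), P1:I, P2:I | bus: BusRdX
[7] P0: load  L1 | P0:S(5), P1:I, P2:S(5) | bus: BusRd,Flush
[8] P2: load  L0 | P0:S(95), P1:I, P2:S(95) | bus: BusRd,Flush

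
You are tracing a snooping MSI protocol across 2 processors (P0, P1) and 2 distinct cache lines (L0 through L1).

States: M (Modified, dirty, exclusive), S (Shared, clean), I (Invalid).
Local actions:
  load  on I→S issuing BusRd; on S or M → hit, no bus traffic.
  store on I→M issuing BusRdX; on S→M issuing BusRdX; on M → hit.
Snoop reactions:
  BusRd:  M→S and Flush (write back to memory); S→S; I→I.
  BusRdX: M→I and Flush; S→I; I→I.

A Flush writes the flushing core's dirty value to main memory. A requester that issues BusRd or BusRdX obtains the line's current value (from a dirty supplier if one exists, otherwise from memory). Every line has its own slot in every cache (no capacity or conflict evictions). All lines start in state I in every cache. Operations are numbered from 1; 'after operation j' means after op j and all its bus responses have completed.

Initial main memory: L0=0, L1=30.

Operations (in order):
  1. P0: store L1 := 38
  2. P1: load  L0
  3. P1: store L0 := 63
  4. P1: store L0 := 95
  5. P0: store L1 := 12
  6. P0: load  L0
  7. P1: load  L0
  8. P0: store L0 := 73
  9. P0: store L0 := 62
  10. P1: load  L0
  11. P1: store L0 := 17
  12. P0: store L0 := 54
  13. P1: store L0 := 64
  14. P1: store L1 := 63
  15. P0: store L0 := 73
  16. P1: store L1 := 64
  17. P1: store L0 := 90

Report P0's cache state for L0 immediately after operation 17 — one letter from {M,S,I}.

  op1 P0: store L1 := 38 → M/I on L1; bus BusRdX; mem=30
  op2 P1: load  L0 → I/S on L0; bus BusRd; mem=0
  op3 P1: store L0 := 63 → I/M on L0; bus BusRdX; mem=0
  op4 P1: store L0 := 95 → I/M on L0; bus (none); mem=0
  op5 P0: store L1 := 12 → M/I on L1; bus (none); mem=30
  op6 P0: load  L0 → S/S on L0; bus BusRd Flush; mem=95
  op7 P1: load  L0 → S/S on L0; bus (none); mem=95
  op8 P0: store L0 := 73 → M/I on L0; bus BusRdX; mem=95
  op9 P0: store L0 := 62 → M/I on L0; bus (none); mem=95
  op10 P1: load  L0 → S/S on L0; bus BusRd Flush; mem=62
  op11 P1: store L0 := 17 → I/M on L0; bus BusRdX; mem=62
  op12 P0: store L0 := 54 → M/I on L0; bus BusRdX Flush; mem=17
  op13 P1: store L0 := 64 → I/M on L0; bus BusRdX Flush; mem=54
  op14 P1: store L1 := 63 → I/M on L1; bus BusRdX Flush; mem=12
  op15 P0: store L0 := 73 → M/I on L0; bus BusRdX Flush; mem=64
  op16 P1: store L1 := 64 → I/M on L1; bus (none); mem=12
  op17 P1: store L0 := 90 → I/M on L0; bus BusRdX Flush; mem=73

state = I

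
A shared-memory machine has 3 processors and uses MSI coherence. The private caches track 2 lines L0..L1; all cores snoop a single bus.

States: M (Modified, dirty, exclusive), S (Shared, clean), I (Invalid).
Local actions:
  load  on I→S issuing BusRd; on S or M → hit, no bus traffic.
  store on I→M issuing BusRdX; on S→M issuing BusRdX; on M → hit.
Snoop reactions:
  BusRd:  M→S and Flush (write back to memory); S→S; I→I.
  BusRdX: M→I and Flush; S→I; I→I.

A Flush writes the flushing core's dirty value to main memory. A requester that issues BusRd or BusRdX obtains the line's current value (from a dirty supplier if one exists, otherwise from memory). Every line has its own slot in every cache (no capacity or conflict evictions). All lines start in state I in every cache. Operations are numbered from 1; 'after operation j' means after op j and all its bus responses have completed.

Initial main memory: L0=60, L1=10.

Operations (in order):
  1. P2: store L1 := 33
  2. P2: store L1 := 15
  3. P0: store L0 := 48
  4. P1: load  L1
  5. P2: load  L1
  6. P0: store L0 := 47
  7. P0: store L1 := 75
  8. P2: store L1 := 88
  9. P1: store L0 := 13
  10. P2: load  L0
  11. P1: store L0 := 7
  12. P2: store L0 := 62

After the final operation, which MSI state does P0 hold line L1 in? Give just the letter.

1. P2: store L1 := 33  bus=[BusRdX]  L1: P0=I P1=I P2=M  mem[L1]=10
2. P2: store L1 := 15  bus=[-]  L1: P0=I P1=I P2=M  mem[L1]=10
3. P0: store L0 := 48  bus=[BusRdX]  L0: P0=M P1=I P2=I  mem[L0]=60
4. P1: load  L1  bus=[BusRd,Flush]  L1: P0=I P1=S P2=S  mem[L1]=15
5. P2: load  L1  bus=[-]  L1: P0=I P1=S P2=S  mem[L1]=15
6. P0: store L0 := 47  bus=[-]  L0: P0=M P1=I P2=I  mem[L0]=60
7. P0: store L1 := 75  bus=[BusRdX]  L1: P0=M P1=I P2=I  mem[L1]=15
8. P2: store L1 := 88  bus=[BusRdX,Flush]  L1: P0=I P1=I P2=M  mem[L1]=75
9. P1: store L0 := 13  bus=[BusRdX,Flush]  L0: P0=I P1=M P2=I  mem[L0]=47
10. P2: load  L0  bus=[BusRd,Flush]  L0: P0=I P1=S P2=S  mem[L0]=13
11. P1: store L0 := 7  bus=[BusRdX]  L0: P0=I P1=M P2=I  mem[L0]=13
12. P2: store L0 := 62  bus=[BusRdX,Flush]  L0: P0=I P1=I P2=M  mem[L0]=7

state = I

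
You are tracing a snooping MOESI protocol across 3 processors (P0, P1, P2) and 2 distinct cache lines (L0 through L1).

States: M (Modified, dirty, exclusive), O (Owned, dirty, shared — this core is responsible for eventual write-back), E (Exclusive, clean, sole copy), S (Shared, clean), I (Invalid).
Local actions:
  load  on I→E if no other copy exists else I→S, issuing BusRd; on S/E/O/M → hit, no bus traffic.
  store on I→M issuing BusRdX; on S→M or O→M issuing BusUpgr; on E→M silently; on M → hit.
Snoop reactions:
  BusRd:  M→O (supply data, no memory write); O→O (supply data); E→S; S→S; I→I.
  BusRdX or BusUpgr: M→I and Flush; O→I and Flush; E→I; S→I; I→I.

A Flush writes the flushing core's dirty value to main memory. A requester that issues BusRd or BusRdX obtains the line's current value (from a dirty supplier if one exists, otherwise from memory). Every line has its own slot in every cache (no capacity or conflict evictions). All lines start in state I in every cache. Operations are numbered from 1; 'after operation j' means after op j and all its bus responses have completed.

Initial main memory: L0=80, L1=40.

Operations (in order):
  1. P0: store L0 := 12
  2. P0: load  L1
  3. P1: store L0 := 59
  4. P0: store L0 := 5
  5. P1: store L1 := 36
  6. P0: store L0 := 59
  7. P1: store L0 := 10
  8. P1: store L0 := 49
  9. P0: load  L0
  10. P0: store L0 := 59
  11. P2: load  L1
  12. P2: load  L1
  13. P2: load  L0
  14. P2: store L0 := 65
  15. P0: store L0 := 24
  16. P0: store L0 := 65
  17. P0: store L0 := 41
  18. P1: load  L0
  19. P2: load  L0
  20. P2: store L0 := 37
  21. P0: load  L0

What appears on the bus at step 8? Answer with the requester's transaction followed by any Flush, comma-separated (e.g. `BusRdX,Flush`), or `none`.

1. P0: store L0 := 12  bus=[BusRdX]  L0: P0=M P1=I P2=I  mem[L0]=80
2. P0: load  L1  bus=[BusRd]  L1: P0=E P1=I P2=I  mem[L1]=40
3. P1: store L0 := 59  bus=[BusRdX,Flush]  L0: P0=I P1=M P2=I  mem[L0]=12
4. P0: store L0 := 5  bus=[BusRdX,Flush]  L0: P0=M P1=I P2=I  mem[L0]=59
5. P1: store L1 := 36  bus=[BusRdX]  L1: P0=I P1=M P2=I  mem[L1]=40
6. P0: store L0 := 59  bus=[-]  L0: P0=M P1=I P2=I  mem[L0]=59
7. P1: store L0 := 10  bus=[BusRdX,Flush]  L0: P0=I P1=M P2=I  mem[L0]=59
8. P1: store L0 := 49  bus=[-]  L0: P0=I P1=M P2=I  mem[L0]=59
9. P0: load  L0  bus=[BusRd]  L0: P0=S P1=O P2=I  mem[L0]=59
10. P0: store L0 := 59  bus=[BusUpgr,Flush]  L0: P0=M P1=I P2=I  mem[L0]=49
11. P2: load  L1  bus=[BusRd]  L1: P0=I P1=O P2=S  mem[L1]=40
12. P2: load  L1  bus=[-]  L1: P0=I P1=O P2=S  mem[L1]=40
13. P2: load  L0  bus=[BusRd]  L0: P0=O P1=I P2=S  mem[L0]=49
14. P2: store L0 := 65  bus=[BusUpgr,Flush]  L0: P0=I P1=I P2=M  mem[L0]=59
15. P0: store L0 := 24  bus=[BusRdX,Flush]  L0: P0=M P1=I P2=I  mem[L0]=65
16. P0: store L0 := 65  bus=[-]  L0: P0=M P1=I P2=I  mem[L0]=65
17. P0: store L0 := 41  bus=[-]  L0: P0=M P1=I P2=I  mem[L0]=65
18. P1: load  L0  bus=[BusRd]  L0: P0=O P1=S P2=I  mem[L0]=65
19. P2: load  L0  bus=[BusRd]  L0: P0=O P1=S P2=S  mem[L0]=65
20. P2: store L0 := 37  bus=[BusUpgr,Flush]  L0: P0=I P1=I P2=M  mem[L0]=41
21. P0: load  L0  bus=[BusRd]  L0: P0=S P1=I P2=O  mem[L0]=41

bus = none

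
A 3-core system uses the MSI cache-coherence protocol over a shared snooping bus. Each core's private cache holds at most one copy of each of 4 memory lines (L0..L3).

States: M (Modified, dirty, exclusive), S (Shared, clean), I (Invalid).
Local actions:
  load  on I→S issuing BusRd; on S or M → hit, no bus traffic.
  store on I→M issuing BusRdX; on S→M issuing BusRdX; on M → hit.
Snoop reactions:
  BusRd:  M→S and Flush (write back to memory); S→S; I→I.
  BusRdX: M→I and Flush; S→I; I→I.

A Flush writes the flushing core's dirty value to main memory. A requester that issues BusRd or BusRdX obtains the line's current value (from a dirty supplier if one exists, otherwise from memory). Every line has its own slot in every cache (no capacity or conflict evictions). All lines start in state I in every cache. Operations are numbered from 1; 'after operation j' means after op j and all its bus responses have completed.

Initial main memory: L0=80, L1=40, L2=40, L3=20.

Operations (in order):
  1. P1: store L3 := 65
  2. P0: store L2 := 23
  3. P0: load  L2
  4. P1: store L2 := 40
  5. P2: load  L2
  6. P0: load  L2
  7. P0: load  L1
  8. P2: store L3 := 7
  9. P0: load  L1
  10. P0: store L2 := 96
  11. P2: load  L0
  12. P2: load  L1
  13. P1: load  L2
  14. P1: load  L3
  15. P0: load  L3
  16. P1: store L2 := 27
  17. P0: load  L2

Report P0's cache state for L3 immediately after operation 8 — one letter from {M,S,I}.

1. P1: store L3 := 65  bus=[BusRdX]  L3: P0=I P1=M P2=I  mem[L3]=20
2. P0: store L2 := 23  bus=[BusRdX]  L2: P0=M P1=I P2=I  mem[L2]=40
3. P0: load  L2  bus=[-]  L2: P0=M P1=I P2=I  mem[L2]=40
4. P1: store L2 := 40  bus=[BusRdX,Flush]  L2: P0=I P1=M P2=I  mem[L2]=23
5. P2: load  L2  bus=[BusRd,Flush]  L2: P0=I P1=S P2=S  mem[L2]=40
6. P0: load  L2  bus=[BusRd]  L2: P0=S P1=S P2=S  mem[L2]=40
7. P0: load  L1  bus=[BusRd]  L1: P0=S P1=I P2=I  mem[L1]=40
8. P2: store L3 := 7  bus=[BusRdX,Flush]  L3: P0=I P1=I P2=M  mem[L3]=65
9. P0: load  L1  bus=[-]  L1: P0=S P1=I P2=I  mem[L1]=40
10. P0: store L2 := 96  bus=[BusRdX]  L2: P0=M P1=I P2=I  mem[L2]=40
11. P2: load  L0  bus=[BusRd]  L0: P0=I P1=I P2=S  mem[L0]=80
12. P2: load  L1  bus=[BusRd]  L1: P0=S P1=I P2=S  mem[L1]=40
13. P1: load  L2  bus=[BusRd,Flush]  L2: P0=S P1=S P2=I  mem[L2]=96
14. P1: load  L3  bus=[BusRd,Flush]  L3: P0=I P1=S P2=S  mem[L3]=7
15. P0: load  L3  bus=[BusRd]  L3: P0=S P1=S P2=S  mem[L3]=7
16. P1: store L2 := 27  bus=[BusRdX]  L2: P0=I P1=M P2=I  mem[L2]=96
17. P0: load  L2  bus=[BusRd,Flush]  L2: P0=S P1=S P2=I  mem[L2]=27

state = I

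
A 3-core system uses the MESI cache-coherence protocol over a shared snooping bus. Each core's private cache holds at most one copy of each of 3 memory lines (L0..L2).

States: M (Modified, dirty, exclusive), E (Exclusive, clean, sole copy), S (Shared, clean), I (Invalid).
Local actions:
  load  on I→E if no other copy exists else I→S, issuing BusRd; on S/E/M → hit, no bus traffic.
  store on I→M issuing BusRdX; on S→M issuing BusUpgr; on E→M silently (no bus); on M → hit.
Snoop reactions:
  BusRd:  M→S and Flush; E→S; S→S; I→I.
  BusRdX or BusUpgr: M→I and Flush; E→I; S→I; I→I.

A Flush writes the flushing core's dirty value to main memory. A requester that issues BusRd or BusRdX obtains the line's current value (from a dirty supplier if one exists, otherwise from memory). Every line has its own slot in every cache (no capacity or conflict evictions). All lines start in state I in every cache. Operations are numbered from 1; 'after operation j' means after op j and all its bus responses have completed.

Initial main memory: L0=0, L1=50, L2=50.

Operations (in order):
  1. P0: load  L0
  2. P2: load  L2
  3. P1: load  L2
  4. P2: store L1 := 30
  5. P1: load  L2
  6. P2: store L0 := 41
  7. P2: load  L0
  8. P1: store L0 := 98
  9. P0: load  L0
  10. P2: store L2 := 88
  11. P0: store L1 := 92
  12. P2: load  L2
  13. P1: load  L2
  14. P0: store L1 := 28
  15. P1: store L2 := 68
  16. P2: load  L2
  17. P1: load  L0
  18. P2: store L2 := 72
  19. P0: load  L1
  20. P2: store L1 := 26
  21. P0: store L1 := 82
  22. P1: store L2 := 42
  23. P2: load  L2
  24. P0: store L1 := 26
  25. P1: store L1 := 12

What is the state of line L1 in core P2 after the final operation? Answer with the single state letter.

step 1: P0: load  L0  ⟶  EII  (L0)  txn=BusRd  M[L0]=0
step 2: P2: load  L2  ⟶  IIE  (L2)  txn=BusRd  M[L2]=50
step 3: P1: load  L2  ⟶  ISS  (L2)  txn=BusRd  M[L2]=50
step 4: P2: store L1 := 30  ⟶  IIM  (L1)  txn=BusRdX  M[L1]=50
step 5: P1: load  L2  ⟶  ISS  (L2)  txn=∅  M[L2]=50
step 6: P2: store L0 := 41  ⟶  IIM  (L0)  txn=BusRdX  M[L0]=0
step 7: P2: load  L0  ⟶  IIM  (L0)  txn=∅  M[L0]=0
step 8: P1: store L0 := 98  ⟶  IMI  (L0)  txn=BusRdX+Flush  M[L0]=41
step 9: P0: load  L0  ⟶  SSI  (L0)  txn=BusRd+Flush  M[L0]=98
step 10: P2: store L2 := 88  ⟶  IIM  (L2)  txn=BusUpgr  M[L2]=50
step 11: P0: store L1 := 92  ⟶  MII  (L1)  txn=BusRdX+Flush  M[L1]=30
step 12: P2: load  L2  ⟶  IIM  (L2)  txn=∅  M[L2]=50
step 13: P1: load  L2  ⟶  ISS  (L2)  txn=BusRd+Flush  M[L2]=88
step 14: P0: store L1 := 28  ⟶  MII  (L1)  txn=∅  M[L1]=30
step 15: P1: store L2 := 68  ⟶  IMI  (L2)  txn=BusUpgr  M[L2]=88
step 16: P2: load  L2  ⟶  ISS  (L2)  txn=BusRd+Flush  M[L2]=68
step 17: P1: load  L0  ⟶  SSI  (L0)  txn=∅  M[L0]=98
step 18: P2: store L2 := 72  ⟶  IIM  (L2)  txn=BusUpgr  M[L2]=68
step 19: P0: load  L1  ⟶  MII  (L1)  txn=∅  M[L1]=30
step 20: P2: store L1 := 26  ⟶  IIM  (L1)  txn=BusRdX+Flush  M[L1]=28
step 21: P0: store L1 := 82  ⟶  MII  (L1)  txn=BusRdX+Flush  M[L1]=26
step 22: P1: store L2 := 42  ⟶  IMI  (L2)  txn=BusRdX+Flush  M[L2]=72
step 23: P2: load  L2  ⟶  ISS  (L2)  txn=BusRd+Flush  M[L2]=42
step 24: P0: store L1 := 26  ⟶  MII  (L1)  txn=∅  M[L1]=26
step 25: P1: store L1 := 12  ⟶  IMI  (L1)  txn=BusRdX+Flush  M[L1]=26

state = I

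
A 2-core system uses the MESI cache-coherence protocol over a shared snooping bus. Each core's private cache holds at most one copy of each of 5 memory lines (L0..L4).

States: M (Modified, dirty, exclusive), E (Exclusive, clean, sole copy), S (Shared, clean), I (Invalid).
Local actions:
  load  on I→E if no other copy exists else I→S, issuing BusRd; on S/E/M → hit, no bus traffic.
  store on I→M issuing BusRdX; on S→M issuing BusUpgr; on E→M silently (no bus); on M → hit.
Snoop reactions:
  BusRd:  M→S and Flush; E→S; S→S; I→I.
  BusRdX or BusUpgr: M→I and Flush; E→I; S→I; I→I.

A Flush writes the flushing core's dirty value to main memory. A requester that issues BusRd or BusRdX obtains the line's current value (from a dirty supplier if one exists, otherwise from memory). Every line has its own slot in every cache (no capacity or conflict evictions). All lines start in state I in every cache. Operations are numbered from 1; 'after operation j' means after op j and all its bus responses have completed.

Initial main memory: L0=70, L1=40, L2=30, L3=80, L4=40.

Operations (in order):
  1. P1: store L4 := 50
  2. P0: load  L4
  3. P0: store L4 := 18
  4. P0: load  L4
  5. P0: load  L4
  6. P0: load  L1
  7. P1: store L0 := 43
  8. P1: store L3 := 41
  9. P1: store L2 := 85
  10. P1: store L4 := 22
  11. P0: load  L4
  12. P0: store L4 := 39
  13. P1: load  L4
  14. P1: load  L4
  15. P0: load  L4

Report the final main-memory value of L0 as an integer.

memory[L0] = 70

  op1 P1: store L4 := 50 → I/M on L4; bus BusRdX; mem=40
  op2 P0: load  L4 → S/S on L4; bus BusRd Flush; mem=50
  op3 P0: store L4 := 18 → M/I on L4; bus BusUpgr; mem=50
  op4 P0: load  L4 → M/I on L4; bus (none); mem=50
  op5 P0: load  L4 → M/I on L4; bus (none); mem=50
  op6 P0: load  L1 → E/I on L1; bus BusRd; mem=40
  op7 P1: store L0 := 43 → I/M on L0; bus BusRdX; mem=70
  op8 P1: store L3 := 41 → I/M on L3; bus BusRdX; mem=80
  op9 P1: store L2 := 85 → I/M on L2; bus BusRdX; mem=30
  op10 P1: store L4 := 22 → I/M on L4; bus BusRdX Flush; mem=18
  op11 P0: load  L4 → S/S on L4; bus BusRd Flush; mem=22
  op12 P0: store L4 := 39 → M/I on L4; bus BusUpgr; mem=22
  op13 P1: load  L4 → S/S on L4; bus BusRd Flush; mem=39
  op14 P1: load  L4 → S/S on L4; bus (none); mem=39
  op15 P0: load  L4 → S/S on L4; bus (none); mem=39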